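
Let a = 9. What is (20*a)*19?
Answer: 3420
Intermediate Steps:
(20*a)*19 = (20*9)*19 = 180*19 = 3420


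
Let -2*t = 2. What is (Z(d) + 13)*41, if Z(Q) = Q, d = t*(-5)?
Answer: 738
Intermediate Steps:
t = -1 (t = -½*2 = -1)
d = 5 (d = -1*(-5) = 5)
(Z(d) + 13)*41 = (5 + 13)*41 = 18*41 = 738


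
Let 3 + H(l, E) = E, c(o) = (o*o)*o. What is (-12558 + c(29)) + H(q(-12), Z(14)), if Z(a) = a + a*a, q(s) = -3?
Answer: 12038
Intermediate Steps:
c(o) = o**3 (c(o) = o**2*o = o**3)
Z(a) = a + a**2
H(l, E) = -3 + E
(-12558 + c(29)) + H(q(-12), Z(14)) = (-12558 + 29**3) + (-3 + 14*(1 + 14)) = (-12558 + 24389) + (-3 + 14*15) = 11831 + (-3 + 210) = 11831 + 207 = 12038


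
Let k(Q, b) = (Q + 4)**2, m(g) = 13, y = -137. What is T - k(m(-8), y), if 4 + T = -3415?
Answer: -3708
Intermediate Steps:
k(Q, b) = (4 + Q)**2
T = -3419 (T = -4 - 3415 = -3419)
T - k(m(-8), y) = -3419 - (4 + 13)**2 = -3419 - 1*17**2 = -3419 - 1*289 = -3419 - 289 = -3708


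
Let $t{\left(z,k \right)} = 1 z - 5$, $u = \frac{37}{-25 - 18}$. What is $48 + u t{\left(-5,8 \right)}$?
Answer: $\frac{2434}{43} \approx 56.605$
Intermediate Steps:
$u = - \frac{37}{43}$ ($u = \frac{37}{-43} = 37 \left(- \frac{1}{43}\right) = - \frac{37}{43} \approx -0.86047$)
$t{\left(z,k \right)} = -5 + z$ ($t{\left(z,k \right)} = z - 5 = -5 + z$)
$48 + u t{\left(-5,8 \right)} = 48 - \frac{37 \left(-5 - 5\right)}{43} = 48 - - \frac{370}{43} = 48 + \frac{370}{43} = \frac{2434}{43}$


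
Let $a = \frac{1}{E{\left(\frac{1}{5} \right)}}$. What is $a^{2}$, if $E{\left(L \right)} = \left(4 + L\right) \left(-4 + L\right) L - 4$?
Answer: $\frac{15625}{808201} \approx 0.019333$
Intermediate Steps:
$E{\left(L \right)} = -4 + L \left(-4 + L\right) \left(4 + L\right)$ ($E{\left(L \right)} = \left(-4 + L\right) \left(4 + L\right) L - 4 = L \left(-4 + L\right) \left(4 + L\right) - 4 = -4 + L \left(-4 + L\right) \left(4 + L\right)$)
$a = - \frac{125}{899}$ ($a = \frac{1}{-4 + \left(\frac{1}{5}\right)^{3} - \frac{16}{5}} = \frac{1}{-4 + \frac{1}{125} - \frac{16}{5}} = \frac{1}{- \frac{899}{125}} = - \frac{125}{899} \approx -0.13904$)
$a^{2} = \left(- \frac{125}{899}\right)^{2} = \frac{15625}{808201}$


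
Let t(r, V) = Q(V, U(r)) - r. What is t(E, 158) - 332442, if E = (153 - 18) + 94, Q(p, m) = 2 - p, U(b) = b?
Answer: -332827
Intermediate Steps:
E = 229 (E = 135 + 94 = 229)
t(r, V) = 2 - V - r (t(r, V) = (2 - V) - r = 2 - V - r)
t(E, 158) - 332442 = (2 - 1*158 - 1*229) - 332442 = (2 - 158 - 229) - 332442 = -385 - 332442 = -332827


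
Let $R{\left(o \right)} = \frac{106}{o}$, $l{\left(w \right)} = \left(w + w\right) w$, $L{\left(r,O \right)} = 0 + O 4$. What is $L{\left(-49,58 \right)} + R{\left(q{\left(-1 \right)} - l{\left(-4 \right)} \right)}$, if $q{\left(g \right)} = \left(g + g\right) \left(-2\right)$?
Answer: $\frac{3195}{14} \approx 228.21$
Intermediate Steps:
$L{\left(r,O \right)} = 4 O$ ($L{\left(r,O \right)} = 0 + 4 O = 4 O$)
$l{\left(w \right)} = 2 w^{2}$ ($l{\left(w \right)} = 2 w w = 2 w^{2}$)
$q{\left(g \right)} = - 4 g$ ($q{\left(g \right)} = 2 g \left(-2\right) = - 4 g$)
$L{\left(-49,58 \right)} + R{\left(q{\left(-1 \right)} - l{\left(-4 \right)} \right)} = 4 \cdot 58 + \frac{106}{\left(-4\right) \left(-1\right) - 2 \left(-4\right)^{2}} = 232 + \frac{106}{4 - 2 \cdot 16} = 232 + \frac{106}{4 - 32} = 232 + \frac{106}{-28} = 232 + 106 \left(- \frac{1}{28}\right) = 232 - \frac{53}{14} = \frac{3195}{14}$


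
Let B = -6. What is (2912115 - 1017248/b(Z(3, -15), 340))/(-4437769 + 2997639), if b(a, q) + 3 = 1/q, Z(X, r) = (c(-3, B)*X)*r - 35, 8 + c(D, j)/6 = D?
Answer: -662661901/293498494 ≈ -2.2578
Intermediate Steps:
c(D, j) = -48 + 6*D
Z(X, r) = -35 - 66*X*r (Z(X, r) = ((-48 + 6*(-3))*X)*r - 35 = ((-48 - 18)*X)*r - 35 = (-66*X)*r - 35 = -66*X*r - 35 = -35 - 66*X*r)
b(a, q) = -3 + 1/q
(2912115 - 1017248/b(Z(3, -15), 340))/(-4437769 + 2997639) = (2912115 - 1017248/(-3 + 1/340))/(-4437769 + 2997639) = (2912115 - 1017248/(-3 + 1/340))/(-1440130) = (2912115 - 1017248/(-1019/340))*(-1/1440130) = (2912115 - 1017248*(-340/1019))*(-1/1440130) = (2912115 + 345864320/1019)*(-1/1440130) = (3313309505/1019)*(-1/1440130) = -662661901/293498494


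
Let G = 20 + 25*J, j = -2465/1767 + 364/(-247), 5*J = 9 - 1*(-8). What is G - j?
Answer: 190604/1767 ≈ 107.87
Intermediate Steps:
J = 17/5 (J = (9 - 1*(-8))/5 = (9 + 8)/5 = (⅕)*17 = 17/5 ≈ 3.4000)
j = -5069/1767 (j = -2465*1/1767 + 364*(-1/247) = -2465/1767 - 28/19 = -5069/1767 ≈ -2.8687)
G = 105 (G = 20 + 25*(17/5) = 20 + 85 = 105)
G - j = 105 - 1*(-5069/1767) = 105 + 5069/1767 = 190604/1767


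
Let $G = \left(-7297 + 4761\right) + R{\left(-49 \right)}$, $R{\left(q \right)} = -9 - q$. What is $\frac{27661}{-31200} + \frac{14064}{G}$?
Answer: $- \frac{203461}{31200} \approx -6.5212$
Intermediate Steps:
$G = -2496$ ($G = \left(-7297 + 4761\right) - -40 = -2536 + \left(-9 + 49\right) = -2536 + 40 = -2496$)
$\frac{27661}{-31200} + \frac{14064}{G} = \frac{27661}{-31200} + \frac{14064}{-2496} = 27661 \left(- \frac{1}{31200}\right) + 14064 \left(- \frac{1}{2496}\right) = - \frac{27661}{31200} - \frac{293}{52} = - \frac{203461}{31200}$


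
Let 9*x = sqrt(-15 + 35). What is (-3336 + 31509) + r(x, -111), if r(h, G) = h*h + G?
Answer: 2273042/81 ≈ 28062.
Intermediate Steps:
x = 2*sqrt(5)/9 (x = sqrt(-15 + 35)/9 = sqrt(20)/9 = (2*sqrt(5))/9 = 2*sqrt(5)/9 ≈ 0.49690)
r(h, G) = G + h**2 (r(h, G) = h**2 + G = G + h**2)
(-3336 + 31509) + r(x, -111) = (-3336 + 31509) + (-111 + (2*sqrt(5)/9)**2) = 28173 + (-111 + 20/81) = 28173 - 8971/81 = 2273042/81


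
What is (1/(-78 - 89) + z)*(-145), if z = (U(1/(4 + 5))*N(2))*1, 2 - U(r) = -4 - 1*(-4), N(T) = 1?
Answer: -48285/167 ≈ -289.13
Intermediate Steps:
U(r) = 2 (U(r) = 2 - (-4 - 1*(-4)) = 2 - (-4 + 4) = 2 - 1*0 = 2 + 0 = 2)
z = 2 (z = (2*1)*1 = 2*1 = 2)
(1/(-78 - 89) + z)*(-145) = (1/(-78 - 89) + 2)*(-145) = (1/(-167) + 2)*(-145) = (-1/167 + 2)*(-145) = (333/167)*(-145) = -48285/167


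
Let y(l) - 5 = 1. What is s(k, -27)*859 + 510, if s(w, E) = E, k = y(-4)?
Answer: -22683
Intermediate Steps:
y(l) = 6 (y(l) = 5 + 1 = 6)
k = 6
s(k, -27)*859 + 510 = -27*859 + 510 = -23193 + 510 = -22683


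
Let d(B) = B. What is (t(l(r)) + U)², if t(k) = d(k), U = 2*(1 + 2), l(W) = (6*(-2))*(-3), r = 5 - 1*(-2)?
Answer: 1764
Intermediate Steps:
r = 7 (r = 5 + 2 = 7)
l(W) = 36 (l(W) = -12*(-3) = 36)
U = 6 (U = 2*3 = 6)
t(k) = k
(t(l(r)) + U)² = (36 + 6)² = 42² = 1764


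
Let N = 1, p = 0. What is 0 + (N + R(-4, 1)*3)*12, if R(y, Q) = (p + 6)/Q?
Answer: 228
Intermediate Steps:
R(y, Q) = 6/Q (R(y, Q) = (0 + 6)/Q = 6/Q)
0 + (N + R(-4, 1)*3)*12 = 0 + (1 + (6/1)*3)*12 = 0 + (1 + (6*1)*3)*12 = 0 + (1 + 6*3)*12 = 0 + (1 + 18)*12 = 0 + 19*12 = 0 + 228 = 228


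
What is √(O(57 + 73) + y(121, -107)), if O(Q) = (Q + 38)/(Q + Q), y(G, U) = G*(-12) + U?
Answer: I*√6584045/65 ≈ 39.476*I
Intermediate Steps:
y(G, U) = U - 12*G (y(G, U) = -12*G + U = U - 12*G)
O(Q) = (38 + Q)/(2*Q) (O(Q) = (38 + Q)/((2*Q)) = (38 + Q)*(1/(2*Q)) = (38 + Q)/(2*Q))
√(O(57 + 73) + y(121, -107)) = √((38 + (57 + 73))/(2*(57 + 73)) + (-107 - 12*121)) = √((½)*(38 + 130)/130 + (-107 - 1452)) = √((½)*(1/130)*168 - 1559) = √(42/65 - 1559) = √(-101293/65) = I*√6584045/65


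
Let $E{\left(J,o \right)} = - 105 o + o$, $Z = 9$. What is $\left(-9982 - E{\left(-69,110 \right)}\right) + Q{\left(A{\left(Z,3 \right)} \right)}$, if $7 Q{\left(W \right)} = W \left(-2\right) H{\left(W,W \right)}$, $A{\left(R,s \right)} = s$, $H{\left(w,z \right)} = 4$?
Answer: $\frac{10182}{7} \approx 1454.6$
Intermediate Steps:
$E{\left(J,o \right)} = - 104 o$
$Q{\left(W \right)} = - \frac{8 W}{7}$ ($Q{\left(W \right)} = \frac{W \left(-2\right) 4}{7} = \frac{- 2 W 4}{7} = \frac{\left(-8\right) W}{7} = - \frac{8 W}{7}$)
$\left(-9982 - E{\left(-69,110 \right)}\right) + Q{\left(A{\left(Z,3 \right)} \right)} = \left(-9982 - \left(-104\right) 110\right) - \frac{24}{7} = \left(-9982 - -11440\right) - \frac{24}{7} = \left(-9982 + 11440\right) - \frac{24}{7} = 1458 - \frac{24}{7} = \frac{10182}{7}$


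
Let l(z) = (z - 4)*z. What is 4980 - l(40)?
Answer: 3540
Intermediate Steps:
l(z) = z*(-4 + z) (l(z) = (-4 + z)*z = z*(-4 + z))
4980 - l(40) = 4980 - 40*(-4 + 40) = 4980 - 40*36 = 4980 - 1*1440 = 4980 - 1440 = 3540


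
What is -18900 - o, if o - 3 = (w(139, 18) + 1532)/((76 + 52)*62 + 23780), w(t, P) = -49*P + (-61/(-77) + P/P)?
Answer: -11540917846/610533 ≈ -18903.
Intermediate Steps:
w(t, P) = 138/77 - 49*P (w(t, P) = -49*P + (-61*(-1/77) + 1) = -49*P + (61/77 + 1) = -49*P + 138/77 = 138/77 - 49*P)
o = 1844146/610533 (o = 3 + ((138/77 - 49*18) + 1532)/((76 + 52)*62 + 23780) = 3 + ((138/77 - 882) + 1532)/(128*62 + 23780) = 3 + (-67776/77 + 1532)/(7936 + 23780) = 3 + (50188/77)/31716 = 3 + (50188/77)*(1/31716) = 3 + 12547/610533 = 1844146/610533 ≈ 3.0205)
-18900 - o = -18900 - 1*1844146/610533 = -18900 - 1844146/610533 = -11540917846/610533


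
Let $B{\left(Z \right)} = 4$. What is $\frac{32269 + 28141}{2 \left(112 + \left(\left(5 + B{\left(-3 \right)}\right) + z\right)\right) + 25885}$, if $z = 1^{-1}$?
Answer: $\frac{60410}{26129} \approx 2.312$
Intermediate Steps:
$z = 1$
$\frac{32269 + 28141}{2 \left(112 + \left(\left(5 + B{\left(-3 \right)}\right) + z\right)\right) + 25885} = \frac{32269 + 28141}{2 \left(112 + \left(\left(5 + 4\right) + 1\right)\right) + 25885} = \frac{60410}{2 \left(112 + \left(9 + 1\right)\right) + 25885} = \frac{60410}{2 \left(112 + 10\right) + 25885} = \frac{60410}{2 \cdot 122 + 25885} = \frac{60410}{244 + 25885} = \frac{60410}{26129}$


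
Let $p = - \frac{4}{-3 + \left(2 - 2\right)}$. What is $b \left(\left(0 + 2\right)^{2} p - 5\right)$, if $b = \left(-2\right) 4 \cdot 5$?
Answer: $- \frac{40}{3} \approx -13.333$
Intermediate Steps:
$b = -40$ ($b = \left(-8\right) 5 = -40$)
$p = \frac{4}{3}$ ($p = - \frac{4}{-3 + 0} = - \frac{4}{-3} = \left(-4\right) \left(- \frac{1}{3}\right) = \frac{4}{3} \approx 1.3333$)
$b \left(\left(0 + 2\right)^{2} p - 5\right) = - 40 \left(\left(0 + 2\right)^{2} \cdot \frac{4}{3} - 5\right) = - 40 \left(2^{2} \cdot \frac{4}{3} - 5\right) = - 40 \left(4 \cdot \frac{4}{3} - 5\right) = - 40 \left(\frac{16}{3} - 5\right) = \left(-40\right) \frac{1}{3} = - \frac{40}{3}$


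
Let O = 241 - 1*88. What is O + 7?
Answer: 160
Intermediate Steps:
O = 153 (O = 241 - 88 = 153)
O + 7 = 153 + 7 = 160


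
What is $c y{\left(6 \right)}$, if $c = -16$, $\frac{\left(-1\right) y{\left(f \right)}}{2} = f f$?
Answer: $1152$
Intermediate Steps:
$y{\left(f \right)} = - 2 f^{2}$ ($y{\left(f \right)} = - 2 f f = - 2 f^{2}$)
$c y{\left(6 \right)} = - 16 \left(- 2 \cdot 6^{2}\right) = - 16 \left(\left(-2\right) 36\right) = \left(-16\right) \left(-72\right) = 1152$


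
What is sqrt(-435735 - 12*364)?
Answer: I*sqrt(440103) ≈ 663.4*I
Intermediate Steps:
sqrt(-435735 - 12*364) = sqrt(-435735 - 4368) = sqrt(-440103) = I*sqrt(440103)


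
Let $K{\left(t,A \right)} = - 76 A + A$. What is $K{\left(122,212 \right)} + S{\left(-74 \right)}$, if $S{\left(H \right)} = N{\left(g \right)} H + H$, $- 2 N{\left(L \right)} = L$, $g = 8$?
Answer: $-15678$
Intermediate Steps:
$N{\left(L \right)} = - \frac{L}{2}$
$S{\left(H \right)} = - 3 H$ ($S{\left(H \right)} = \left(- \frac{1}{2}\right) 8 H + H = - 4 H + H = - 3 H$)
$K{\left(t,A \right)} = - 75 A$
$K{\left(122,212 \right)} + S{\left(-74 \right)} = \left(-75\right) 212 - -222 = -15900 + 222 = -15678$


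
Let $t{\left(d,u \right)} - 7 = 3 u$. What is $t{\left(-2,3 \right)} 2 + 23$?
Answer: $55$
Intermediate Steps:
$t{\left(d,u \right)} = 7 + 3 u$
$t{\left(-2,3 \right)} 2 + 23 = \left(7 + 3 \cdot 3\right) 2 + 23 = \left(7 + 9\right) 2 + 23 = 16 \cdot 2 + 23 = 32 + 23 = 55$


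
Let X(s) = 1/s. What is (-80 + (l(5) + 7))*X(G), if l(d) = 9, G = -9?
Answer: 64/9 ≈ 7.1111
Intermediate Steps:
(-80 + (l(5) + 7))*X(G) = (-80 + (9 + 7))/(-9) = (-80 + 16)*(-⅑) = -64*(-⅑) = 64/9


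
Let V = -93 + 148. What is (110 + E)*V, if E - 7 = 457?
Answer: 31570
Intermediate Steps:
E = 464 (E = 7 + 457 = 464)
V = 55
(110 + E)*V = (110 + 464)*55 = 574*55 = 31570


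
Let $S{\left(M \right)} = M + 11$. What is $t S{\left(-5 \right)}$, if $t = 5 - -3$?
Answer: $48$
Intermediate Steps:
$S{\left(M \right)} = 11 + M$
$t = 8$ ($t = 5 + 3 = 8$)
$t S{\left(-5 \right)} = 8 \left(11 - 5\right) = 8 \cdot 6 = 48$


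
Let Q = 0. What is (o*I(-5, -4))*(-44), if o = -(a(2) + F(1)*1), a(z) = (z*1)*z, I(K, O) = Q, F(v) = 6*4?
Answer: 0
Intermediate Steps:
F(v) = 24
I(K, O) = 0
a(z) = z² (a(z) = z*z = z²)
o = -28 (o = -(2² + 24*1) = -(4 + 24) = -1*28 = -28)
(o*I(-5, -4))*(-44) = -28*0*(-44) = 0*(-44) = 0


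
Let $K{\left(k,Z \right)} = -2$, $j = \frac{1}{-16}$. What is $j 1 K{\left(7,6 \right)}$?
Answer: $\frac{1}{8} \approx 0.125$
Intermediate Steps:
$j = - \frac{1}{16} \approx -0.0625$
$j 1 K{\left(7,6 \right)} = \left(- \frac{1}{16}\right) 1 \left(-2\right) = \left(- \frac{1}{16}\right) \left(-2\right) = \frac{1}{8}$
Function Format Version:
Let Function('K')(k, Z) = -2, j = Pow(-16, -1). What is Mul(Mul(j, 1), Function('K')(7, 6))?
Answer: Rational(1, 8) ≈ 0.12500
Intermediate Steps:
j = Rational(-1, 16) ≈ -0.062500
Mul(Mul(j, 1), Function('K')(7, 6)) = Mul(Mul(Rational(-1, 16), 1), -2) = Mul(Rational(-1, 16), -2) = Rational(1, 8)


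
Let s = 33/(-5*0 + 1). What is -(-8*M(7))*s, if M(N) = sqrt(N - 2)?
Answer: 264*sqrt(5) ≈ 590.32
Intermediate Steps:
s = 33 (s = 33/(0 + 1) = 33/1 = 33*1 = 33)
M(N) = sqrt(-2 + N)
-(-8*M(7))*s = -(-8*sqrt(-2 + 7))*33 = -(-8*sqrt(5))*33 = -(-264)*sqrt(5) = 264*sqrt(5)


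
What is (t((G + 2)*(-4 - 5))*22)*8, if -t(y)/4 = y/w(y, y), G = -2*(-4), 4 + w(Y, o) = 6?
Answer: 31680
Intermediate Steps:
w(Y, o) = 2 (w(Y, o) = -4 + 6 = 2)
G = 8
t(y) = -2*y (t(y) = -4*y/2 = -2*y)
(t((G + 2)*(-4 - 5))*22)*8 = (-2*(8 + 2)*(-4 - 5)*22)*8 = (-20*(-9)*22)*8 = (-2*(-90)*22)*8 = (180*22)*8 = 3960*8 = 31680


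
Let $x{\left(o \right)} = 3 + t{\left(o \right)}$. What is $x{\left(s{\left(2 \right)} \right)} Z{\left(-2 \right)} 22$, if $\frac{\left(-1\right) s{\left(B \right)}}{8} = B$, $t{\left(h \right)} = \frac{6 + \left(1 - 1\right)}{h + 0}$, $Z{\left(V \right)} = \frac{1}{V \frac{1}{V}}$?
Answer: $\frac{231}{4} \approx 57.75$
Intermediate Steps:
$Z{\left(V \right)} = 1$ ($Z{\left(V \right)} = 1^{-1} = 1$)
$t{\left(h \right)} = \frac{6}{h}$ ($t{\left(h \right)} = \frac{6 + \left(1 - 1\right)}{h} = \frac{6 + 0}{h} = \frac{6}{h}$)
$s{\left(B \right)} = - 8 B$
$x{\left(o \right)} = 3 + \frac{6}{o}$
$x{\left(s{\left(2 \right)} \right)} Z{\left(-2 \right)} 22 = \left(3 + \frac{6}{\left(-8\right) 2}\right) 1 \cdot 22 = \left(3 + \frac{6}{-16}\right) 1 \cdot 22 = \left(3 + 6 \left(- \frac{1}{16}\right)\right) 1 \cdot 22 = \left(3 - \frac{3}{8}\right) 1 \cdot 22 = \frac{21}{8} \cdot 1 \cdot 22 = \frac{21}{8} \cdot 22 = \frac{231}{4}$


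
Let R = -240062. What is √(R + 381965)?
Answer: 3*√15767 ≈ 376.70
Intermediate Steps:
√(R + 381965) = √(-240062 + 381965) = √141903 = 3*√15767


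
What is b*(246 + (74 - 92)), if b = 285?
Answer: 64980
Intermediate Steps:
b*(246 + (74 - 92)) = 285*(246 + (74 - 92)) = 285*(246 - 18) = 285*228 = 64980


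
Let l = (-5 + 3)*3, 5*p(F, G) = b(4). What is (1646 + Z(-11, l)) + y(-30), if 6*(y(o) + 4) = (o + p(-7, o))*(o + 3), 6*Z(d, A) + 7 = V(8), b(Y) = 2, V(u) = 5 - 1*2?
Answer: 26618/15 ≈ 1774.5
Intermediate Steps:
V(u) = 3 (V(u) = 5 - 2 = 3)
p(F, G) = ⅖ (p(F, G) = (⅕)*2 = ⅖)
l = -6 (l = -2*3 = -6)
Z(d, A) = -⅔ (Z(d, A) = -7/6 + (⅙)*3 = -7/6 + ½ = -⅔)
y(o) = -4 + (3 + o)*(⅖ + o)/6 (y(o) = -4 + ((o + ⅖)*(o + 3))/6 = -4 + ((⅖ + o)*(3 + o))/6 = -4 + ((3 + o)*(⅖ + o))/6 = -4 + (3 + o)*(⅖ + o)/6)
(1646 + Z(-11, l)) + y(-30) = (1646 - ⅔) + (-19/5 + (⅙)*(-30)² + (17/30)*(-30)) = 4936/3 + (-19/5 + (⅙)*900 - 17) = 4936/3 + (-19/5 + 150 - 17) = 4936/3 + 646/5 = 26618/15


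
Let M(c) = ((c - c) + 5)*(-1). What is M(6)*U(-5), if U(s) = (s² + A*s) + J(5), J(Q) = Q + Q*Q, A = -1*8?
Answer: -475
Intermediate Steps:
A = -8
M(c) = -5 (M(c) = (0 + 5)*(-1) = 5*(-1) = -5)
J(Q) = Q + Q²
U(s) = 30 + s² - 8*s (U(s) = (s² - 8*s) + 5*(1 + 5) = (s² - 8*s) + 5*6 = (s² - 8*s) + 30 = 30 + s² - 8*s)
M(6)*U(-5) = -5*(30 + (-5)² - 8*(-5)) = -5*(30 + 25 + 40) = -5*95 = -475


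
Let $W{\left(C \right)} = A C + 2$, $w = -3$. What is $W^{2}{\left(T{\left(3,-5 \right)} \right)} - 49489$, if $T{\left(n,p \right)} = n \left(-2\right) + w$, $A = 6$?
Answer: $-46785$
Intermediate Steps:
$T{\left(n,p \right)} = -3 - 2 n$ ($T{\left(n,p \right)} = n \left(-2\right) - 3 = - 2 n - 3 = -3 - 2 n$)
$W{\left(C \right)} = 2 + 6 C$ ($W{\left(C \right)} = 6 C + 2 = 2 + 6 C$)
$W^{2}{\left(T{\left(3,-5 \right)} \right)} - 49489 = \left(2 + 6 \left(-3 - 6\right)\right)^{2} - 49489 = \left(2 + 6 \left(-9\right)\right)^{2} - 49489 = \left(2 - 54\right)^{2} - 49489 = \left(-52\right)^{2} - 49489 = 2704 - 49489 = -46785$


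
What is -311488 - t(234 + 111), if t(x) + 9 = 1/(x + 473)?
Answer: -254789823/818 ≈ -3.1148e+5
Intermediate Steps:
t(x) = -9 + 1/(473 + x) (t(x) = -9 + 1/(x + 473) = -9 + 1/(473 + x))
-311488 - t(234 + 111) = -311488 - (-4256 - 9*(234 + 111))/(473 + (234 + 111)) = -311488 - (-4256 - 9*345)/(473 + 345) = -311488 - (-4256 - 3105)/818 = -311488 - (-7361)/818 = -311488 - 1*(-7361/818) = -311488 + 7361/818 = -254789823/818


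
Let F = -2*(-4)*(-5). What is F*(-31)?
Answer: 1240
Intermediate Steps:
F = -40 (F = 8*(-5) = -40)
F*(-31) = -40*(-31) = 1240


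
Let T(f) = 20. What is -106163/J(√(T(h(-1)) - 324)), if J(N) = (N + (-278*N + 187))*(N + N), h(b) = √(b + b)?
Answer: -29407151/46721170 + 19852481*I*√19/3550808920 ≈ -0.62942 + 0.02437*I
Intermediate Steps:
h(b) = √2*√b (h(b) = √(2*b) = √2*√b)
J(N) = 2*N*(187 - 277*N) (J(N) = (N + (187 - 278*N))*(2*N) = (187 - 277*N)*(2*N) = 2*N*(187 - 277*N))
-106163/J(√(T(h(-1)) - 324)) = -106163*1/(2*√(20 - 324)*(187 - 277*√(20 - 324))) = -106163*(-I*√19/(152*(187 - 1108*I*√19))) = -(-106163)*I*√19/(152*(187 - 1108*I*√19)) = 106163*I*√19/(152*(187 - 1108*I*√19))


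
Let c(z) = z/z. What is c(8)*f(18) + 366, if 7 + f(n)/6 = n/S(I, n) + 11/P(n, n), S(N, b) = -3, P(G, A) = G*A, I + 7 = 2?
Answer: 15563/54 ≈ 288.20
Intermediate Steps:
I = -5 (I = -7 + 2 = -5)
P(G, A) = A*G
c(z) = 1
f(n) = -42 - 2*n + 66/n**2 (f(n) = -42 + 6*(n/(-3) + 11/((n*n))) = -42 + 6*(n*(-1/3) + 11/(n**2)) = -42 + 6*(-n/3 + 11/n**2) = -42 + 6*(11/n**2 - n/3) = -42 + (-2*n + 66/n**2) = -42 - 2*n + 66/n**2)
c(8)*f(18) + 366 = 1*(-42 - 2*18 + 66/18**2) + 366 = 1*(-42 - 36 + 66*(1/324)) + 366 = 1*(-42 - 36 + 11/54) + 366 = 1*(-4201/54) + 366 = -4201/54 + 366 = 15563/54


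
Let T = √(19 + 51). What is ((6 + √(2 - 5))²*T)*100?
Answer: 3300*√70 + 1200*I*√210 ≈ 27610.0 + 17390.0*I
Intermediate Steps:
T = √70 ≈ 8.3666
((6 + √(2 - 5))²*T)*100 = ((6 + √(2 - 5))²*√70)*100 = ((6 + √(-3))²*√70)*100 = ((6 + I*√3)²*√70)*100 = (√70*(6 + I*√3)²)*100 = 100*√70*(6 + I*√3)²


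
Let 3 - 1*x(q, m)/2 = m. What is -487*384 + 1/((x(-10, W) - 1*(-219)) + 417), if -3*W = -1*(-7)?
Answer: -362795517/1940 ≈ -1.8701e+5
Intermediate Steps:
W = -7/3 (W = -(-1)*(-7)/3 = -⅓*7 = -7/3 ≈ -2.3333)
x(q, m) = 6 - 2*m
-487*384 + 1/((x(-10, W) - 1*(-219)) + 417) = -487*384 + 1/(((6 - 2*(-7/3)) - 1*(-219)) + 417) = -187008 + 1/(((6 + 14/3) + 219) + 417) = -187008 + 1/((32/3 + 219) + 417) = -187008 + 1/(689/3 + 417) = -187008 + 1/(1940/3) = -187008 + 3/1940 = -362795517/1940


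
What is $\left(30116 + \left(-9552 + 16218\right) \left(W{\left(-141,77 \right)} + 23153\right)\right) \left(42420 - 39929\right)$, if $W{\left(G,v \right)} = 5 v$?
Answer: $390923650184$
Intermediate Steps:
$\left(30116 + \left(-9552 + 16218\right) \left(W{\left(-141,77 \right)} + 23153\right)\right) \left(42420 - 39929\right) = \left(30116 + \left(-9552 + 16218\right) \left(5 \cdot 77 + 23153\right)\right) \left(42420 - 39929\right) = \left(30116 + 6666 \left(385 + 23153\right)\right) 2491 = \left(30116 + 6666 \cdot 23538\right) 2491 = \left(30116 + 156904308\right) 2491 = 156934424 \cdot 2491 = 390923650184$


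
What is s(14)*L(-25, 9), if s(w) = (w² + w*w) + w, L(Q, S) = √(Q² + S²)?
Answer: 406*√706 ≈ 10788.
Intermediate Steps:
s(w) = w + 2*w² (s(w) = (w² + w²) + w = 2*w² + w = w + 2*w²)
s(14)*L(-25, 9) = (14*(1 + 2*14))*√((-25)² + 9²) = (14*(1 + 28))*√(625 + 81) = (14*29)*√706 = 406*√706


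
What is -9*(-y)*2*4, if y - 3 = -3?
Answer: 0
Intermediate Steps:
y = 0 (y = 3 - 3 = 0)
-9*(-y)*2*4 = -9*(-1*0)*2*4 = -0*2*4 = -9*0*4 = 0*4 = 0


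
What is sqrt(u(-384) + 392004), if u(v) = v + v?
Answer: 2*sqrt(97809) ≈ 625.49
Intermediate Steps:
u(v) = 2*v
sqrt(u(-384) + 392004) = sqrt(2*(-384) + 392004) = sqrt(-768 + 392004) = sqrt(391236) = 2*sqrt(97809)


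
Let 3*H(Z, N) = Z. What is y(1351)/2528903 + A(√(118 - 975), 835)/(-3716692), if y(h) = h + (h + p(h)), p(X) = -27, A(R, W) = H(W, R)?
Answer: 27714819295/28197460646628 ≈ 0.00098288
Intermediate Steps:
H(Z, N) = Z/3
A(R, W) = W/3
y(h) = -27 + 2*h (y(h) = h + (h - 27) = h + (-27 + h) = -27 + 2*h)
y(1351)/2528903 + A(√(118 - 975), 835)/(-3716692) = (-27 + 2*1351)/2528903 + ((⅓)*835)/(-3716692) = (-27 + 2702)*(1/2528903) + (835/3)*(-1/3716692) = 2675*(1/2528903) - 835/11150076 = 2675/2528903 - 835/11150076 = 27714819295/28197460646628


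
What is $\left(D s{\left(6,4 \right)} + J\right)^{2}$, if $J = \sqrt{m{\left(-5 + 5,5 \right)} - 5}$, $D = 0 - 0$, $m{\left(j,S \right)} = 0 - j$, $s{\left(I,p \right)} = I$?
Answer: $-5$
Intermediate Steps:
$m{\left(j,S \right)} = - j$
$D = 0$ ($D = 0 + 0 = 0$)
$J = i \sqrt{5}$ ($J = \sqrt{- (-5 + 5) - 5} = \sqrt{\left(-1\right) 0 - 5} = \sqrt{0 - 5} = \sqrt{-5} = i \sqrt{5} \approx 2.2361 i$)
$\left(D s{\left(6,4 \right)} + J\right)^{2} = \left(0 \cdot 6 + i \sqrt{5}\right)^{2} = \left(0 + i \sqrt{5}\right)^{2} = \left(i \sqrt{5}\right)^{2} = -5$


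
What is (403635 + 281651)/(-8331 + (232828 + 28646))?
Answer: 685286/253143 ≈ 2.7071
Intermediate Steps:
(403635 + 281651)/(-8331 + (232828 + 28646)) = 685286/(-8331 + 261474) = 685286/253143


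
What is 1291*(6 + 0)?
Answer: 7746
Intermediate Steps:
1291*(6 + 0) = 1291*6 = 7746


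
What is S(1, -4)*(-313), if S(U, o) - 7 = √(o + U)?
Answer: -2191 - 313*I*√3 ≈ -2191.0 - 542.13*I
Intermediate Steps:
S(U, o) = 7 + √(U + o) (S(U, o) = 7 + √(o + U) = 7 + √(U + o))
S(1, -4)*(-313) = (7 + √(1 - 4))*(-313) = (7 + √(-3))*(-313) = (7 + I*√3)*(-313) = -2191 - 313*I*√3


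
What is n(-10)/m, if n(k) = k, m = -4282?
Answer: 5/2141 ≈ 0.0023354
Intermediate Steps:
n(-10)/m = -10/(-4282) = -10*(-1/4282) = 5/2141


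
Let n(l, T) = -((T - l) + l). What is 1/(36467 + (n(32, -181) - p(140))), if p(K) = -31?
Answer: 1/36679 ≈ 2.7264e-5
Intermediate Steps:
n(l, T) = -T
1/(36467 + (n(32, -181) - p(140))) = 1/(36467 + (-1*(-181) - 1*(-31))) = 1/(36467 + (181 + 31)) = 1/(36467 + 212) = 1/36679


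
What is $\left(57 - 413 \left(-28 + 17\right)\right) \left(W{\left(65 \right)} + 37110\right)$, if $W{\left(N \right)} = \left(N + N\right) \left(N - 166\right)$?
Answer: $110308000$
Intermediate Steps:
$W{\left(N \right)} = 2 N \left(-166 + N\right)$
$\left(57 - 413 \left(-28 + 17\right)\right) \left(W{\left(65 \right)} + 37110\right) = \left(57 - 413 \left(-28 + 17\right)\right) \left(2 \cdot 65 \left(-166 + 65\right) + 37110\right) = \left(57 - -4543\right) \left(2 \cdot 65 \left(-101\right) + 37110\right) = \left(57 + 4543\right) \left(-13130 + 37110\right) = 4600 \cdot 23980 = 110308000$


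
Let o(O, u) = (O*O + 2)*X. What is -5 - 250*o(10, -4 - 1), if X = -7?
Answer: 178495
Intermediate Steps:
o(O, u) = -14 - 7*O² (o(O, u) = (O*O + 2)*(-7) = (O² + 2)*(-7) = (2 + O²)*(-7) = -14 - 7*O²)
-5 - 250*o(10, -4 - 1) = -5 - 250*(-14 - 7*10²) = -5 - 250*(-14 - 7*100) = -5 - 250*(-14 - 700) = -5 - 250*(-714) = -5 + 178500 = 178495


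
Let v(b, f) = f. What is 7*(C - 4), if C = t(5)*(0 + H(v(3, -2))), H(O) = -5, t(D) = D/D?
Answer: -63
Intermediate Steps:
t(D) = 1
C = -5 (C = 1*(0 - 5) = 1*(-5) = -5)
7*(C - 4) = 7*(-5 - 4) = 7*(-9) = -63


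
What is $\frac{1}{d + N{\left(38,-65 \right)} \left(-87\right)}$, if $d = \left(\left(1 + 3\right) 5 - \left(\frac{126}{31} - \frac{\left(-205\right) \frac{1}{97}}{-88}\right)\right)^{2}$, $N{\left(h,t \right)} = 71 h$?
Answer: $- \frac{70021627456}{16418061623223735} \approx -4.2649 \cdot 10^{-6}$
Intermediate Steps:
$d = \frac{17834903013321}{70021627456}$ ($d = \left(4 \cdot 5 - \left(\frac{126}{31} - \left(-205\right) \frac{1}{97} \left(- \frac{1}{88}\right)\right)\right)^{2} = \left(20 - \frac{1069181}{264616}\right)^{2} = \left(\frac{4223139}{264616}\right)^{2} = \frac{17834903013321}{70021627456} \approx 254.71$)
$\frac{1}{d + N{\left(38,-65 \right)} \left(-87\right)} = \frac{1}{\frac{17834903013321}{70021627456} + 71 \cdot 38 \left(-87\right)} = \frac{1}{\frac{17834903013321}{70021627456} + 2698 \left(-87\right)} = \frac{1}{\frac{17834903013321}{70021627456} - 234726} = \frac{1}{- \frac{16418061623223735}{70021627456}} = - \frac{70021627456}{16418061623223735}$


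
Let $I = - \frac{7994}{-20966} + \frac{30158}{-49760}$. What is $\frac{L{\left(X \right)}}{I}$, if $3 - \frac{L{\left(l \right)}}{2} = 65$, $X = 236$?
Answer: $\frac{32341312960}{58627797} \approx 551.64$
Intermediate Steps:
$L{\left(l \right)} = -124$ ($L{\left(l \right)} = 6 - 130 = -124$)
$I = - \frac{58627797}{260817040}$ ($I = \left(-7994\right) \left(- \frac{1}{20966}\right) + 30158 \left(- \frac{1}{49760}\right) = \frac{3997}{10483} - \frac{15079}{24880} = - \frac{58627797}{260817040} \approx -0.22479$)
$\frac{L{\left(X \right)}}{I} = - \frac{124}{- \frac{58627797}{260817040}} = \left(-124\right) \left(- \frac{260817040}{58627797}\right) = \frac{32341312960}{58627797}$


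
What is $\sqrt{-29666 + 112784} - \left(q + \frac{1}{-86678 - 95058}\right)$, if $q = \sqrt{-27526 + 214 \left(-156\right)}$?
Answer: $\frac{1}{181736} + \sqrt{83118} - i \sqrt{60910} \approx 288.3 - 246.8 i$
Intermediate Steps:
$q = i \sqrt{60910}$ ($q = \sqrt{-27526 - 33384} = \sqrt{-60910} = i \sqrt{60910} \approx 246.8 i$)
$\sqrt{-29666 + 112784} - \left(q + \frac{1}{-86678 - 95058}\right) = \sqrt{-29666 + 112784} - \left(i \sqrt{60910} + \frac{1}{-86678 - 95058}\right) = \sqrt{83118} - \left(i \sqrt{60910} + \frac{1}{-181736}\right) = \sqrt{83118} - \left(i \sqrt{60910} - \frac{1}{181736}\right) = \sqrt{83118} - \left(- \frac{1}{181736} + i \sqrt{60910}\right) = \sqrt{83118} + \left(\frac{1}{181736} - i \sqrt{60910}\right) = \frac{1}{181736} + \sqrt{83118} - i \sqrt{60910}$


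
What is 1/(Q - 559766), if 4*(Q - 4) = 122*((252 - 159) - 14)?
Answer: -2/1114705 ≈ -1.7942e-6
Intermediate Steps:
Q = 4827/2 (Q = 4 + (122*((252 - 159) - 14))/4 = 4 + (122*(93 - 14))/4 = 4 + (122*79)/4 = 4 + (¼)*9638 = 4 + 4819/2 = 4827/2 ≈ 2413.5)
1/(Q - 559766) = 1/(4827/2 - 559766) = 1/(-1114705/2) = -2/1114705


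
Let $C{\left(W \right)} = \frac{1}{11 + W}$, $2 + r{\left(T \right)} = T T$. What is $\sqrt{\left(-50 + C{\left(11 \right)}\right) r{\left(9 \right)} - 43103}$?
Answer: $\frac{i \sqrt{22771914}}{22} \approx 216.91 i$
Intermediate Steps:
$r{\left(T \right)} = -2 + T^{2}$ ($r{\left(T \right)} = -2 + T T = -2 + T^{2}$)
$\sqrt{\left(-50 + C{\left(11 \right)}\right) r{\left(9 \right)} - 43103} = \sqrt{\left(-50 + \frac{1}{11 + 11}\right) \left(-2 + 9^{2}\right) - 43103} = \sqrt{\left(-50 + \frac{1}{22}\right) \left(-2 + 81\right) - 43103} = \sqrt{\left(-50 + \frac{1}{22}\right) 79 - 43103} = \sqrt{\left(- \frac{1099}{22}\right) 79 - 43103} = \sqrt{- \frac{86821}{22} - 43103} = \sqrt{- \frac{1035087}{22}} = \frac{i \sqrt{22771914}}{22}$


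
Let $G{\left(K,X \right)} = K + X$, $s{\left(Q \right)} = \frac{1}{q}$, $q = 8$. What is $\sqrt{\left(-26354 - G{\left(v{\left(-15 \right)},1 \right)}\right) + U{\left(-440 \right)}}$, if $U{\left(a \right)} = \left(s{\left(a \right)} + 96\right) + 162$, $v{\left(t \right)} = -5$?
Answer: $\frac{i \sqrt{417470}}{4} \approx 161.53 i$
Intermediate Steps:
$s{\left(Q \right)} = \frac{1}{8}$
$U{\left(a \right)} = \frac{2065}{8}$ ($U{\left(a \right)} = \left(\frac{1}{8} + 96\right) + 162 = \frac{769}{8} + 162 = \frac{2065}{8}$)
$\sqrt{\left(-26354 - G{\left(v{\left(-15 \right)},1 \right)}\right) + U{\left(-440 \right)}} = \sqrt{\left(-26354 - \left(-5 + 1\right)\right) + \frac{2065}{8}} = \sqrt{\left(-26354 - -4\right) + \frac{2065}{8}} = \sqrt{\left(-26354 + 4\right) + \frac{2065}{8}} = \sqrt{-26350 + \frac{2065}{8}} = \sqrt{- \frac{208735}{8}} = \frac{i \sqrt{417470}}{4}$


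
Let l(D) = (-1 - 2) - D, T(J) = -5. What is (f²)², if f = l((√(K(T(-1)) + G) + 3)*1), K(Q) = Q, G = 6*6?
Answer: (6 + √31)⁴ ≈ 17906.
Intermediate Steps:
G = 36
l(D) = -3 - D
f = -6 - √31 (f = -3 - (√(-5 + 36) + 3) = -3 - (√31 + 3) = -3 - (3 + √31) = -3 + (-3 - √31) = -6 - √31 ≈ -11.568)
(f²)² = ((-6 - √31)²)² = (-6 - √31)⁴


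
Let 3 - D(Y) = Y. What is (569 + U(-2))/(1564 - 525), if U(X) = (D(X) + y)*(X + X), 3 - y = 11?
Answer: 581/1039 ≈ 0.55919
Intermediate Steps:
y = -8 (y = 3 - 1*11 = 3 - 11 = -8)
D(Y) = 3 - Y
U(X) = 2*X*(-5 - X) (U(X) = ((3 - X) - 8)*(X + X) = (-5 - X)*(2*X) = 2*X*(-5 - X))
(569 + U(-2))/(1564 - 525) = (569 - 2*(-2)*(5 - 2))/(1564 - 525) = (569 - 2*(-2)*3)/1039 = (569 + 12)*(1/1039) = 581*(1/1039) = 581/1039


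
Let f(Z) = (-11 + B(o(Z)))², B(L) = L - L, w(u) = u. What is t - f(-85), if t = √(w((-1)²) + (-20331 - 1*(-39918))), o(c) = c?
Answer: -121 + 2*√4897 ≈ 18.957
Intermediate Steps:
B(L) = 0
f(Z) = 121 (f(Z) = (-11 + 0)² = (-11)² = 121)
t = 2*√4897 (t = √((-1)² + (-20331 - 1*(-39918))) = √(1 + (-20331 + 39918)) = √(1 + 19587) = √19588 = 2*√4897 ≈ 139.96)
t - f(-85) = 2*√4897 - 1*121 = 2*√4897 - 121 = -121 + 2*√4897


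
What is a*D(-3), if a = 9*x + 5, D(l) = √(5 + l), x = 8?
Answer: 77*√2 ≈ 108.89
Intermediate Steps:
a = 77 (a = 9*8 + 5 = 72 + 5 = 77)
a*D(-3) = 77*√(5 - 3) = 77*√2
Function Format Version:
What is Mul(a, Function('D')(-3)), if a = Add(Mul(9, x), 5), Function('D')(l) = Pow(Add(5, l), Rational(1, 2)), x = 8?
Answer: Mul(77, Pow(2, Rational(1, 2))) ≈ 108.89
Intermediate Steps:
a = 77 (a = Add(Mul(9, 8), 5) = Add(72, 5) = 77)
Mul(a, Function('D')(-3)) = Mul(77, Pow(Add(5, -3), Rational(1, 2))) = Mul(77, Pow(2, Rational(1, 2)))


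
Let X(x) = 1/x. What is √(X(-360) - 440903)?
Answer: I*√1587250810/60 ≈ 664.0*I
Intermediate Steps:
√(X(-360) - 440903) = √(1/(-360) - 440903) = √(-1/360 - 440903) = √(-158725081/360) = I*√1587250810/60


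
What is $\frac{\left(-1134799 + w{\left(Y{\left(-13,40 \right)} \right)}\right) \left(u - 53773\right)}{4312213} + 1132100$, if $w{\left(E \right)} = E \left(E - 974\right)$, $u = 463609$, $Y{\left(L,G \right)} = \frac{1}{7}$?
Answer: $\frac{4416717836948}{4312213} \approx 1.0242 \cdot 10^{6}$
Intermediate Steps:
$Y{\left(L,G \right)} = \frac{1}{7}$
$w{\left(E \right)} = E \left(-974 + E\right)$
$\frac{\left(-1134799 + w{\left(Y{\left(-13,40 \right)} \right)}\right) \left(u - 53773\right)}{4312213} + 1132100 = \frac{\left(-1134799 + \frac{-974 + \frac{1}{7}}{7}\right) \left(463609 - 53773\right)}{4312213} + 1132100 = \left(-1134799 + \frac{1}{7} \left(- \frac{6817}{7}\right)\right) 409836 \cdot \frac{1}{4312213} + 1132100 = \left(-1134799 - \frac{6817}{49}\right) 409836 \cdot \frac{1}{4312213} + 1132100 = \left(- \frac{55611968}{49}\right) 409836 \cdot \frac{1}{4312213} + 1132100 = \left(-465138500352\right) \frac{1}{4312213} + 1132100 = - \frac{465138500352}{4312213} + 1132100 = \frac{4416717836948}{4312213}$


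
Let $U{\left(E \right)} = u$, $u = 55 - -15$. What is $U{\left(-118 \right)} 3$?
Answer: $210$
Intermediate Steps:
$u = 70$ ($u = 55 + 15 = 70$)
$U{\left(E \right)} = 70$
$U{\left(-118 \right)} 3 = 70 \cdot 3 = 210$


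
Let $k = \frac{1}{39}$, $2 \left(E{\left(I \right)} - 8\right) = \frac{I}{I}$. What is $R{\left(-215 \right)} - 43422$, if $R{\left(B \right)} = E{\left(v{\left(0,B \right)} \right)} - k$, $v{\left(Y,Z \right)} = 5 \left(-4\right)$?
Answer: $- \frac{3386255}{78} \approx -43414.0$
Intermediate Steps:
$v{\left(Y,Z \right)} = -20$
$E{\left(I \right)} = \frac{17}{2}$ ($E{\left(I \right)} = 8 + \frac{I \frac{1}{I}}{2} = 8 + \frac{1}{2} \cdot 1 = 8 + \frac{1}{2} = \frac{17}{2}$)
$k = \frac{1}{39} \approx 0.025641$
$R{\left(B \right)} = \frac{661}{78}$ ($R{\left(B \right)} = \frac{17}{2} - \frac{1}{39} = \frac{661}{78}$)
$R{\left(-215 \right)} - 43422 = \frac{661}{78} - 43422 = - \frac{3386255}{78}$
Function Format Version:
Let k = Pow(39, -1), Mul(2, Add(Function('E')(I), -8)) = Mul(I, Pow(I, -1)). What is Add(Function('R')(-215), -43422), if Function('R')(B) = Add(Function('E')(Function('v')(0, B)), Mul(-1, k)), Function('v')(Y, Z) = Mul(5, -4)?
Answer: Rational(-3386255, 78) ≈ -43414.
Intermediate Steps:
Function('v')(Y, Z) = -20
Function('E')(I) = Rational(17, 2) (Function('E')(I) = Add(8, Mul(Rational(1, 2), Mul(I, Pow(I, -1)))) = Add(8, Mul(Rational(1, 2), 1)) = Add(8, Rational(1, 2)) = Rational(17, 2))
k = Rational(1, 39) ≈ 0.025641
Function('R')(B) = Rational(661, 78) (Function('R')(B) = Add(Rational(17, 2), Mul(-1, Rational(1, 39))) = Add(Rational(17, 2), Rational(-1, 39)) = Rational(661, 78))
Add(Function('R')(-215), -43422) = Add(Rational(661, 78), -43422) = Rational(-3386255, 78)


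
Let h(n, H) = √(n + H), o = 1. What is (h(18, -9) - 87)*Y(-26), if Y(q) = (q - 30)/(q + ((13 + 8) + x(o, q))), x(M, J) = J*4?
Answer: -4704/109 ≈ -43.156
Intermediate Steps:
x(M, J) = 4*J
h(n, H) = √(H + n)
Y(q) = (-30 + q)/(21 + 5*q) (Y(q) = (q - 30)/(q + ((13 + 8) + 4*q)) = (-30 + q)/(q + (21 + 4*q)) = (-30 + q)/(21 + 5*q))
(h(18, -9) - 87)*Y(-26) = (√(-9 + 18) - 87)*((-30 - 26)/(21 + 5*(-26))) = (√9 - 87)*(-56/(21 - 130)) = (3 - 87)*(-56/(-109)) = -(-84)*(-56)/109 = -84*56/109 = -4704/109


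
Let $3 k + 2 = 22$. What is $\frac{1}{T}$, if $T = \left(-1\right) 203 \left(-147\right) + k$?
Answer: $\frac{3}{89543} \approx 3.3503 \cdot 10^{-5}$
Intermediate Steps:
$k = \frac{20}{3}$ ($k = - \frac{2}{3} + \frac{1}{3} \cdot 22 = - \frac{2}{3} + \frac{22}{3} = \frac{20}{3} \approx 6.6667$)
$T = \frac{89543}{3}$ ($T = \left(-1\right) 203 \left(-147\right) + \frac{20}{3} = \left(-203\right) \left(-147\right) + \frac{20}{3} = 29841 + \frac{20}{3} = \frac{89543}{3} \approx 29848.0$)
$\frac{1}{T} = \frac{1}{\frac{89543}{3}} = \frac{3}{89543}$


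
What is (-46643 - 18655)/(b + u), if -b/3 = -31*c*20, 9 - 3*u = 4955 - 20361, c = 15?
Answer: -195894/99115 ≈ -1.9764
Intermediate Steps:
u = 15415/3 (u = 3 - (4955 - 20361)/3 = 3 - ⅓*(-15406) = 3 + 15406/3 = 15415/3 ≈ 5138.3)
b = 27900 (b = -3*(-31*15)*20 = -(-1395)*20 = -3*(-9300) = 27900)
(-46643 - 18655)/(b + u) = (-46643 - 18655)/(27900 + 15415/3) = -65298/99115/3 = -65298*3/99115 = -195894/99115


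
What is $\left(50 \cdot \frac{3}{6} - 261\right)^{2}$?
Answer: $55696$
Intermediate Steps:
$\left(50 \cdot \frac{3}{6} - 261\right)^{2} = \left(50 \cdot 3 \cdot \frac{1}{6} - 261\right)^{2} = \left(50 \cdot \frac{1}{2} - 261\right)^{2} = \left(25 - 261\right)^{2} = \left(-236\right)^{2} = 55696$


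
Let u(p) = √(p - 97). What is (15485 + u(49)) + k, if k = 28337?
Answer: 43822 + 4*I*√3 ≈ 43822.0 + 6.9282*I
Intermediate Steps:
u(p) = √(-97 + p)
(15485 + u(49)) + k = (15485 + √(-97 + 49)) + 28337 = (15485 + √(-48)) + 28337 = (15485 + 4*I*√3) + 28337 = 43822 + 4*I*√3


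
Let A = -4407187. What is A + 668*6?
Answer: -4403179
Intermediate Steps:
A + 668*6 = -4407187 + 668*6 = -4407187 + 4008 = -4403179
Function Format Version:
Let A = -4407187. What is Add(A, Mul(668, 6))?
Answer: -4403179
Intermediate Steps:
Add(A, Mul(668, 6)) = Add(-4407187, Mul(668, 6)) = Add(-4407187, 4008) = -4403179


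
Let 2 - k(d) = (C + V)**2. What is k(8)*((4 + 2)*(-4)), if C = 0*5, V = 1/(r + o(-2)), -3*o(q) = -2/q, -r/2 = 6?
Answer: -65496/1369 ≈ -47.842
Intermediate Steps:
r = -12 (r = -2*6 = -12)
o(q) = 2/(3*q) (o(q) = -(-2)/(3*q) = 2/(3*q))
V = -3/37 (V = 1/(-12 + (2/3)/(-2)) = 1/(-12 + (2/3)*(-1/2)) = 1/(-12 - 1/3) = 1/(-37/3) = -3/37 ≈ -0.081081)
C = 0
k(d) = 2729/1369 (k(d) = 2 - (0 - 3/37)**2 = 2 - (-3/37)**2 = 2 - 1*9/1369 = 2 - 9/1369 = 2729/1369)
k(8)*((4 + 2)*(-4)) = 2729*((4 + 2)*(-4))/1369 = 2729*(6*(-4))/1369 = (2729/1369)*(-24) = -65496/1369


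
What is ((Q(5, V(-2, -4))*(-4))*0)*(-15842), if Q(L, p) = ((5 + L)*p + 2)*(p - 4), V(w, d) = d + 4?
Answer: 0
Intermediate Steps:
V(w, d) = 4 + d
Q(L, p) = (-4 + p)*(2 + p*(5 + L)) (Q(L, p) = (p*(5 + L) + 2)*(-4 + p) = (2 + p*(5 + L))*(-4 + p) = (-4 + p)*(2 + p*(5 + L)))
((Q(5, V(-2, -4))*(-4))*0)*(-15842) = (((-8 - 18*(4 - 4) + 5*(4 - 4)² + 5*(4 - 4)² - 4*5*(4 - 4))*(-4))*0)*(-15842) = (((-8 - 18*0 + 5*0² + 5*0² - 4*5*0)*(-4))*0)*(-15842) = (((-8 + 0 + 5*0 + 5*0 + 0)*(-4))*0)*(-15842) = (((-8 + 0 + 0 + 0 + 0)*(-4))*0)*(-15842) = (-8*(-4)*0)*(-15842) = (32*0)*(-15842) = 0*(-15842) = 0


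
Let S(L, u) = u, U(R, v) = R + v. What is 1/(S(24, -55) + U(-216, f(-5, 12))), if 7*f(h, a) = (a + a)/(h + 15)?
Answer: -35/9473 ≈ -0.0036947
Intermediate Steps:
f(h, a) = 2*a/(7*(15 + h)) (f(h, a) = ((a + a)/(h + 15))/7 = ((2*a)/(15 + h))/7 = (2*a/(15 + h))/7 = 2*a/(7*(15 + h)))
1/(S(24, -55) + U(-216, f(-5, 12))) = 1/(-55 + (-216 + (2/7)*12/(15 - 5))) = 1/(-55 + (-216 + (2/7)*12/10)) = 1/(-55 + (-216 + (2/7)*12*(1/10))) = 1/(-55 + (-216 + 12/35)) = 1/(-55 - 7548/35) = 1/(-9473/35) = -35/9473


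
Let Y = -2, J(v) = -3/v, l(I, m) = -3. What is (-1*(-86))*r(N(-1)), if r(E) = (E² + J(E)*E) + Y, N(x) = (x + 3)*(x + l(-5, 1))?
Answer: 5074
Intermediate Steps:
N(x) = (-3 + x)*(3 + x) (N(x) = (x + 3)*(x - 3) = (3 + x)*(-3 + x) = (-3 + x)*(3 + x))
r(E) = -5 + E² (r(E) = (E² + (-3/E)*E) - 2 = (E² - 3) - 2 = (-3 + E²) - 2 = -5 + E²)
(-1*(-86))*r(N(-1)) = (-1*(-86))*(-5 + (-9 + (-1)²)²) = 86*(-5 + (-9 + 1)²) = 86*(-5 + (-8)²) = 86*(-5 + 64) = 86*59 = 5074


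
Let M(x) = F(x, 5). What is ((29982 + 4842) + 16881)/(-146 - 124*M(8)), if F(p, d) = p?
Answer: -51705/1138 ≈ -45.435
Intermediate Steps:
M(x) = x
((29982 + 4842) + 16881)/(-146 - 124*M(8)) = ((29982 + 4842) + 16881)/(-146 - 124*8) = (34824 + 16881)/(-146 - 992) = 51705/(-1138) = 51705*(-1/1138) = -51705/1138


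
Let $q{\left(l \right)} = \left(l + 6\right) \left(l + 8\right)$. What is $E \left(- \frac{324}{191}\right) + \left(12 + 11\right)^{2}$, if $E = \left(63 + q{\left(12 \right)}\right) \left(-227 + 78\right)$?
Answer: $\frac{20521787}{191} \approx 1.0744 \cdot 10^{5}$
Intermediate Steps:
$q{\left(l \right)} = \left(6 + l\right) \left(8 + l\right)$
$E = -63027$ ($E = \left(63 + \left(48 + 12^{2} + 14 \cdot 12\right)\right) \left(-227 + 78\right) = \left(63 + \left(48 + 144 + 168\right)\right) \left(-149\right) = \left(63 + 360\right) \left(-149\right) = 423 \left(-149\right) = -63027$)
$E \left(- \frac{324}{191}\right) + \left(12 + 11\right)^{2} = - 63027 \left(- \frac{324}{191}\right) + \left(12 + 11\right)^{2} = - 63027 \left(\left(-324\right) \frac{1}{191}\right) + 23^{2} = \left(-63027\right) \left(- \frac{324}{191}\right) + 529 = \frac{20420748}{191} + 529 = \frac{20521787}{191}$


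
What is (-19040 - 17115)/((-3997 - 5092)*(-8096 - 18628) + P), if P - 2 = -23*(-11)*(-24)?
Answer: -5165/34698338 ≈ -0.00014885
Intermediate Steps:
P = -6070 (P = 2 - 23*(-11)*(-24) = 2 + 253*(-24) = 2 - 6072 = -6070)
(-19040 - 17115)/((-3997 - 5092)*(-8096 - 18628) + P) = (-19040 - 17115)/((-3997 - 5092)*(-8096 - 18628) - 6070) = -36155/(-9089*(-26724) - 6070) = -36155/(242894436 - 6070) = -36155/242888366 = -36155*1/242888366 = -5165/34698338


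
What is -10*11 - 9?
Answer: -119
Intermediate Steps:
-10*11 - 9 = -2*55 - 9 = -110 - 9 = -119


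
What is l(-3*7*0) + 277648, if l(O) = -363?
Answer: 277285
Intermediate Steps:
l(-3*7*0) + 277648 = -363 + 277648 = 277285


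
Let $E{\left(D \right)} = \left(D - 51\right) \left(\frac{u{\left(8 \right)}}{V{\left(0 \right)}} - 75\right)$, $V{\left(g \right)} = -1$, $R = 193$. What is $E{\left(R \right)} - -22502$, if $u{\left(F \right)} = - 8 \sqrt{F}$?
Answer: $11852 + 2272 \sqrt{2} \approx 15065.0$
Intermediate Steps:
$E{\left(D \right)} = \left(-75 + 16 \sqrt{2}\right) \left(-51 + D\right)$ ($E{\left(D \right)} = \left(D - 51\right) \left(\frac{\left(-8\right) \sqrt{8}}{-1} - 75\right) = \left(-51 + D\right) \left(- 8 \cdot 2 \sqrt{2} \left(-1\right) - 75\right) = \left(-51 + D\right) \left(- 16 \sqrt{2} \left(-1\right) - 75\right) = \left(-51 + D\right) \left(16 \sqrt{2} - 75\right) = \left(-51 + D\right) \left(-75 + 16 \sqrt{2}\right) = \left(-75 + 16 \sqrt{2}\right) \left(-51 + D\right)$)
$E{\left(R \right)} - -22502 = \left(3825 - 816 \sqrt{2} - 14475 + 16 \cdot 193 \sqrt{2}\right) - -22502 = \left(3825 - 816 \sqrt{2} - 14475 + 3088 \sqrt{2}\right) + 22502 = \left(-10650 + 2272 \sqrt{2}\right) + 22502 = 11852 + 2272 \sqrt{2}$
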